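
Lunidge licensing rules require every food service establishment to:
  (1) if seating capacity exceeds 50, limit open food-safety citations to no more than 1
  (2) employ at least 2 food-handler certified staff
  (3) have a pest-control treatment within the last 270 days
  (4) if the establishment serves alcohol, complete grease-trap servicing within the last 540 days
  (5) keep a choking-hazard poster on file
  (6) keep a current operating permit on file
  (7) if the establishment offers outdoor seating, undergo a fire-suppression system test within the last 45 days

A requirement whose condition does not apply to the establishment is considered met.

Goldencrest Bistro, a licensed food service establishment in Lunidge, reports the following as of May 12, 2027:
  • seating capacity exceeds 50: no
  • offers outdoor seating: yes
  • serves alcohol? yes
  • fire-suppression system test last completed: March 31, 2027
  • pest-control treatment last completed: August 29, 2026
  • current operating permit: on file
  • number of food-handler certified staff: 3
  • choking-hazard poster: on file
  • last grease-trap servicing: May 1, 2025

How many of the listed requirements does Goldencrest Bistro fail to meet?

1

1. condition 'seating capacity exceeds 50' does not hold → requirement n/a → met
2. food-handler certified staff 3 ≥ 2 → met
3. pest-control treatment 256 days ago vs limit 270 → met
4. condition 'serves alcohol' holds; grease-trap servicing 741 days ago vs limit 540 → not met
5. choking-hazard poster present → met
6. current operating permit present → met
7. condition 'offers outdoor seating' holds; fire-suppression system test 42 days ago vs limit 45 → met
Not met: 1 of 7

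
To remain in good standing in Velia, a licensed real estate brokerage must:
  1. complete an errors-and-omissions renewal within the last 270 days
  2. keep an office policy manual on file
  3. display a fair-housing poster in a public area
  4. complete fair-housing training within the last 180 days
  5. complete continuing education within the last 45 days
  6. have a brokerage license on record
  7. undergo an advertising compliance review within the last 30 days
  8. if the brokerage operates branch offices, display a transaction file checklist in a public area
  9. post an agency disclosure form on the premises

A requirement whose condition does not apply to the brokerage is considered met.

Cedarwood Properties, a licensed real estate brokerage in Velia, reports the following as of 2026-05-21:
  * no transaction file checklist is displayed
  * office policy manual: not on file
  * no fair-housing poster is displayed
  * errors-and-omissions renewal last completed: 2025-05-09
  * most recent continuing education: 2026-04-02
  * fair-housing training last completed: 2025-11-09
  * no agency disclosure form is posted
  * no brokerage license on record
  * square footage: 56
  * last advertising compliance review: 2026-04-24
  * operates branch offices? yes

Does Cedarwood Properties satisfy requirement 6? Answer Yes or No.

No

6. brokerage license absent → not met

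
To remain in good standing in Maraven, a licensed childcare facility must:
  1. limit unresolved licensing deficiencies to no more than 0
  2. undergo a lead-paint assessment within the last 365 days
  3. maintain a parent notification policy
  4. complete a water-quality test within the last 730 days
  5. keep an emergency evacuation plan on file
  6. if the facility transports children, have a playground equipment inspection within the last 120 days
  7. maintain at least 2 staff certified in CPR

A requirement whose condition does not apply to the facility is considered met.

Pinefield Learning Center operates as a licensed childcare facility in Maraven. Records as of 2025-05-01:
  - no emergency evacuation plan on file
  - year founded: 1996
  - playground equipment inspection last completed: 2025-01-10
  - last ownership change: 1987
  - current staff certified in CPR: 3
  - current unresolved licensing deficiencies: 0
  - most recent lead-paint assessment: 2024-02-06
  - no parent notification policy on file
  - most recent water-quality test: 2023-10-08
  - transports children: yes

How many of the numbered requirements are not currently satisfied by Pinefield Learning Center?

3

1. unresolved licensing deficiencies 0 ≤ 0 → met
2. lead-paint assessment 450 days ago vs limit 365 → not met
3. parent notification policy absent → not met
4. water-quality test 571 days ago vs limit 730 → met
5. emergency evacuation plan absent → not met
6. condition 'transports children' holds; playground equipment inspection 111 days ago vs limit 120 → met
7. staff certified in CPR 3 ≥ 2 → met
Not met: 3 of 7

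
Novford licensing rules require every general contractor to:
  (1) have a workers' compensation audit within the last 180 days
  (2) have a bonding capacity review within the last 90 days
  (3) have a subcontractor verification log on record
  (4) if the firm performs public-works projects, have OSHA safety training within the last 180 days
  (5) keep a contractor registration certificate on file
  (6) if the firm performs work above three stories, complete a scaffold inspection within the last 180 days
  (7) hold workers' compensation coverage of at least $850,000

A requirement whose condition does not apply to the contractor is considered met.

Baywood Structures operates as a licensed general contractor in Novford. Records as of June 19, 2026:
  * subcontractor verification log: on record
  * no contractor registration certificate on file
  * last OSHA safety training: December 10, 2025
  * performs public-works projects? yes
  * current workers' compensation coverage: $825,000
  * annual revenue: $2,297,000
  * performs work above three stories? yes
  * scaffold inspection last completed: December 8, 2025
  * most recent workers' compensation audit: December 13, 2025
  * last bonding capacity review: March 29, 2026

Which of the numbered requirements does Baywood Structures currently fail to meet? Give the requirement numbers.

1, 4, 5, 6, 7

1. workers' compensation audit 188 days ago vs limit 180 → not met
2. bonding capacity review 82 days ago vs limit 90 → met
3. subcontractor verification log present → met
4. condition 'performs public-works projects' holds; OSHA safety training 191 days ago vs limit 180 → not met
5. contractor registration certificate absent → not met
6. condition 'performs work above three stories' holds; scaffold inspection 193 days ago vs limit 180 → not met
7. workers' compensation coverage $825,000 < $850,000 → not met
Not met: 1, 4, 5, 6, 7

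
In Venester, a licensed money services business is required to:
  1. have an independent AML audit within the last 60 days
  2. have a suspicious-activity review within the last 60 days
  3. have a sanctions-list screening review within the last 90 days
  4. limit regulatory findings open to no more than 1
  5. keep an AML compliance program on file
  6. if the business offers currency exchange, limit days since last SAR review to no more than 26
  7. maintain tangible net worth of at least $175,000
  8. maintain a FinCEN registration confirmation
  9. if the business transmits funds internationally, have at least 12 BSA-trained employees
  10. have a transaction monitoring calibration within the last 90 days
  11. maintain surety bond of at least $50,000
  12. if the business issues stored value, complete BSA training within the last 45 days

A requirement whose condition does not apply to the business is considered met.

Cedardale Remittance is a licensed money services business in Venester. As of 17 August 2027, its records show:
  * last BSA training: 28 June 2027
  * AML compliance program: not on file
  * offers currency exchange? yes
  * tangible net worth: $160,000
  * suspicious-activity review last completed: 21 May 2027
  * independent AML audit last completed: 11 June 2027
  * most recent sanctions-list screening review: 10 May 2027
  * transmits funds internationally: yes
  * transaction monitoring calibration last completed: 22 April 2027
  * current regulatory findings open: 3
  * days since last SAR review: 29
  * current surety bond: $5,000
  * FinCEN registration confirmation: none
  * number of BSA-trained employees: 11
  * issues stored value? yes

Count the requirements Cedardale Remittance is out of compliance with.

1. independent AML audit 67 days ago vs limit 60 → not met
2. suspicious-activity review 88 days ago vs limit 60 → not met
3. sanctions-list screening review 99 days ago vs limit 90 → not met
4. regulatory findings open 3 > 1 → not met
5. AML compliance program absent → not met
6. condition 'offers currency exchange' holds; days since last SAR review 29 > 26 → not met
7. tangible net worth $160,000 < $175,000 → not met
8. FinCEN registration confirmation absent → not met
9. condition 'transmits funds internationally' holds; BSA-trained employees 11 < 12 → not met
10. transaction monitoring calibration 117 days ago vs limit 90 → not met
11. surety bond $5,000 < $50,000 → not met
12. condition 'issues stored value' holds; BSA training 50 days ago vs limit 45 → not met
Not met: 12 of 12

12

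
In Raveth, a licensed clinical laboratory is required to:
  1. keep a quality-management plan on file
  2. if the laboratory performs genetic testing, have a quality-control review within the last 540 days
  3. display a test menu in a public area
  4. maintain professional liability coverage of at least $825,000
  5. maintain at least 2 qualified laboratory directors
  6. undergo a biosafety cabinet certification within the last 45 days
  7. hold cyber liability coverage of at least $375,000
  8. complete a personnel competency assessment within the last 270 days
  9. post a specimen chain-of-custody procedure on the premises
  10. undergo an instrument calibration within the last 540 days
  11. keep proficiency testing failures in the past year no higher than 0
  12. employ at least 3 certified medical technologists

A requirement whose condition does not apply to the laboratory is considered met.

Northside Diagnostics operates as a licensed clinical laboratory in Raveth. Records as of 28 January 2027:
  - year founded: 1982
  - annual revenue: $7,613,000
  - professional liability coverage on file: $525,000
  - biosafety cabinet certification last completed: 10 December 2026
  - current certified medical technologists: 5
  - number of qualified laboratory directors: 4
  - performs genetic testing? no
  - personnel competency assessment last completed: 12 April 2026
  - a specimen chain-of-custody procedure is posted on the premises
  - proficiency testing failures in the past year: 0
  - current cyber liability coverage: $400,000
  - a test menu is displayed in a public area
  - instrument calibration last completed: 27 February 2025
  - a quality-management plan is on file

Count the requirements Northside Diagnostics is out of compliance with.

1. quality-management plan present → met
2. condition 'performs genetic testing' does not hold → requirement n/a → met
3. test menu present → met
4. professional liability coverage $525,000 < $825,000 → not met
5. qualified laboratory directors 4 ≥ 2 → met
6. biosafety cabinet certification 49 days ago vs limit 45 → not met
7. cyber liability coverage $400,000 ≥ $375,000 → met
8. personnel competency assessment 291 days ago vs limit 270 → not met
9. specimen chain-of-custody procedure present → met
10. instrument calibration 700 days ago vs limit 540 → not met
11. proficiency testing failures in the past year 0 ≤ 0 → met
12. certified medical technologists 5 ≥ 3 → met
Not met: 4 of 12

4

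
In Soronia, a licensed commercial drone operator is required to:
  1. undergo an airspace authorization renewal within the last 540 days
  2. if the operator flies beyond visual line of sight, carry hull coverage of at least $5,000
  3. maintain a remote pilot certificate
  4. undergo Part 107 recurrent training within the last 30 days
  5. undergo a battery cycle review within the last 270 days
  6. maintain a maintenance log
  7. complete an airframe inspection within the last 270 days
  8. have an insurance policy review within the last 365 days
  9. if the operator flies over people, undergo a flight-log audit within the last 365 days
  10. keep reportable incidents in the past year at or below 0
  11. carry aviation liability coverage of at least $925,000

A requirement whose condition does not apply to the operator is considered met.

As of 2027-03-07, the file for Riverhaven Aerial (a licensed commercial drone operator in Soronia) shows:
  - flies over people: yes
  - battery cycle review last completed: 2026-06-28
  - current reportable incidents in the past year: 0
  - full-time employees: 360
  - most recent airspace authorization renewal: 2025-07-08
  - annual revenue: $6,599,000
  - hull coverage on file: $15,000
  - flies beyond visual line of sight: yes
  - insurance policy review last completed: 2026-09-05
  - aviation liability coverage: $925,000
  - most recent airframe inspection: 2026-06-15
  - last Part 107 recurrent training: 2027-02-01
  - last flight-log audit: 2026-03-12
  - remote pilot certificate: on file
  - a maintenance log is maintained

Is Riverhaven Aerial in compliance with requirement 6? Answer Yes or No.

Yes

6. maintenance log present → met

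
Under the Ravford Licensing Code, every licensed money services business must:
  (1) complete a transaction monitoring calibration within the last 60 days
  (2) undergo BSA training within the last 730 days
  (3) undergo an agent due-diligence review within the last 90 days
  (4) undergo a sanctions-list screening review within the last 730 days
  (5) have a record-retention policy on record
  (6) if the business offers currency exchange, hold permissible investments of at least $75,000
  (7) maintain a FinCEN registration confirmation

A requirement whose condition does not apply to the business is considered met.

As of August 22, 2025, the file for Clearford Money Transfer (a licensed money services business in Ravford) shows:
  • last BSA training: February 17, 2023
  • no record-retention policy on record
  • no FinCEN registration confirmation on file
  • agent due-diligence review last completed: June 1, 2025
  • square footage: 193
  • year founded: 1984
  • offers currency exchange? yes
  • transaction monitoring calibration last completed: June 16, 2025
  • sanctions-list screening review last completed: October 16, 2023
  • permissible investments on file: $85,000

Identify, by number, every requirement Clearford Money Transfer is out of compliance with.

1, 2, 5, 7

1. transaction monitoring calibration 67 days ago vs limit 60 → not met
2. BSA training 917 days ago vs limit 730 → not met
3. agent due-diligence review 82 days ago vs limit 90 → met
4. sanctions-list screening review 676 days ago vs limit 730 → met
5. record-retention policy absent → not met
6. condition 'offers currency exchange' holds; permissible investments $85,000 ≥ $75,000 → met
7. FinCEN registration confirmation absent → not met
Not met: 1, 2, 5, 7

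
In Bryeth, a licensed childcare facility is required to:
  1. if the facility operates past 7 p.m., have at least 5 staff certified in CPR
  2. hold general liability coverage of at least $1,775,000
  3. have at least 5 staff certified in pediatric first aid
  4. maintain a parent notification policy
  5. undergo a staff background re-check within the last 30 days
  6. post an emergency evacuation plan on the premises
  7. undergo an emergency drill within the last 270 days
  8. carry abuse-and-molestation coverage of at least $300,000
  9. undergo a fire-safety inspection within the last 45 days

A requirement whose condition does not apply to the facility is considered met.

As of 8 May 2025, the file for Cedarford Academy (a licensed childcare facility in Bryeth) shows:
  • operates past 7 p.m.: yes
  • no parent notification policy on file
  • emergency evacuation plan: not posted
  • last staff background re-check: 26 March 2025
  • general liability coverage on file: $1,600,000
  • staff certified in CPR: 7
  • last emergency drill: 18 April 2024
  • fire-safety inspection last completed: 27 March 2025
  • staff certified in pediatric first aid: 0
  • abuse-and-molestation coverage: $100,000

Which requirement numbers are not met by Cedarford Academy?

2, 3, 4, 5, 6, 7, 8

1. condition 'operates past 7 p.m.' holds; staff certified in CPR 7 ≥ 5 → met
2. general liability coverage $1,600,000 < $1,775,000 → not met
3. staff certified in pediatric first aid 0 < 5 → not met
4. parent notification policy absent → not met
5. staff background re-check 43 days ago vs limit 30 → not met
6. emergency evacuation plan absent → not met
7. emergency drill 385 days ago vs limit 270 → not met
8. abuse-and-molestation coverage $100,000 < $300,000 → not met
9. fire-safety inspection 42 days ago vs limit 45 → met
Not met: 2, 3, 4, 5, 6, 7, 8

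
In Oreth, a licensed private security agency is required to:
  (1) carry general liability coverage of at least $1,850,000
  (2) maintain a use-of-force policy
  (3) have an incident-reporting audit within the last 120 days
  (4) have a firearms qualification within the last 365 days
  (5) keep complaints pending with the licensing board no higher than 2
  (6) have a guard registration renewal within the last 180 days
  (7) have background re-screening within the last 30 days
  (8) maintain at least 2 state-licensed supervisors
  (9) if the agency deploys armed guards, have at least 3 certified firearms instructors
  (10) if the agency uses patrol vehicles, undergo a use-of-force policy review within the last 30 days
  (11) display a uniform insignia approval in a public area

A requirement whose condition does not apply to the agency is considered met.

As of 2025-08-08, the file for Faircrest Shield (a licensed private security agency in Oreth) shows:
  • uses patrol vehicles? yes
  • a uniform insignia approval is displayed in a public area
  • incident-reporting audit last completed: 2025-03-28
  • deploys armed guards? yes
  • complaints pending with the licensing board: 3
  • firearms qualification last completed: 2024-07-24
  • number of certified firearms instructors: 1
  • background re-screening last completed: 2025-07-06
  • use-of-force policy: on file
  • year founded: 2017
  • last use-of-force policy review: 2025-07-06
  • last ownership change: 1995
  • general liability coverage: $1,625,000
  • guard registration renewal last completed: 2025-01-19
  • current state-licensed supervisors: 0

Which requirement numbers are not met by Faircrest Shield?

1, 3, 4, 5, 6, 7, 8, 9, 10

1. general liability coverage $1,625,000 < $1,850,000 → not met
2. use-of-force policy present → met
3. incident-reporting audit 133 days ago vs limit 120 → not met
4. firearms qualification 380 days ago vs limit 365 → not met
5. complaints pending with the licensing board 3 > 2 → not met
6. guard registration renewal 201 days ago vs limit 180 → not met
7. background re-screening 33 days ago vs limit 30 → not met
8. state-licensed supervisors 0 < 2 → not met
9. condition 'deploys armed guards' holds; certified firearms instructors 1 < 3 → not met
10. condition 'uses patrol vehicles' holds; use-of-force policy review 33 days ago vs limit 30 → not met
11. uniform insignia approval present → met
Not met: 1, 3, 4, 5, 6, 7, 8, 9, 10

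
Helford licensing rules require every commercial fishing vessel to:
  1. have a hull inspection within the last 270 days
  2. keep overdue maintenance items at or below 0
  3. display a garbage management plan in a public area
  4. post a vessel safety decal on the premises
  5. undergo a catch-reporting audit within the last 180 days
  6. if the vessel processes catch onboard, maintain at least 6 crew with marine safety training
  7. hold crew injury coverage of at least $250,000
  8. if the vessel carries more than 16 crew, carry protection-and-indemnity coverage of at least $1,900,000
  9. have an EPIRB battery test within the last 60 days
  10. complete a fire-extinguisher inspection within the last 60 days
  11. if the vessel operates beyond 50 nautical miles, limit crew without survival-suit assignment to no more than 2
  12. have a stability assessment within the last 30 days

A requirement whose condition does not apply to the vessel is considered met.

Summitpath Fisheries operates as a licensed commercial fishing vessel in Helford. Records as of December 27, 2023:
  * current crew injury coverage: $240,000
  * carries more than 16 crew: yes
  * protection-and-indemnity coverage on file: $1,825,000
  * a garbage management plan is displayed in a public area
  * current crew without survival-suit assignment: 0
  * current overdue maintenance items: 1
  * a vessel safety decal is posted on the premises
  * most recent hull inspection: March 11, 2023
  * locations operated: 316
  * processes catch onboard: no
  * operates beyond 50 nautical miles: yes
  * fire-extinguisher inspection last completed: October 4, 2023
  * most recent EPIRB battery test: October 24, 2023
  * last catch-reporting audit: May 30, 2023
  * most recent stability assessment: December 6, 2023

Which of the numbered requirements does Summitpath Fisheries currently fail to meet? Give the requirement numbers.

1, 2, 5, 7, 8, 9, 10

1. hull inspection 291 days ago vs limit 270 → not met
2. overdue maintenance items 1 > 0 → not met
3. garbage management plan present → met
4. vessel safety decal present → met
5. catch-reporting audit 211 days ago vs limit 180 → not met
6. condition 'processes catch onboard' does not hold → requirement n/a → met
7. crew injury coverage $240,000 < $250,000 → not met
8. condition 'carries more than 16 crew' holds; protection-and-indemnity coverage $1,825,000 < $1,900,000 → not met
9. EPIRB battery test 64 days ago vs limit 60 → not met
10. fire-extinguisher inspection 84 days ago vs limit 60 → not met
11. condition 'operates beyond 50 nautical miles' holds; crew without survival-suit assignment 0 ≤ 2 → met
12. stability assessment 21 days ago vs limit 30 → met
Not met: 1, 2, 5, 7, 8, 9, 10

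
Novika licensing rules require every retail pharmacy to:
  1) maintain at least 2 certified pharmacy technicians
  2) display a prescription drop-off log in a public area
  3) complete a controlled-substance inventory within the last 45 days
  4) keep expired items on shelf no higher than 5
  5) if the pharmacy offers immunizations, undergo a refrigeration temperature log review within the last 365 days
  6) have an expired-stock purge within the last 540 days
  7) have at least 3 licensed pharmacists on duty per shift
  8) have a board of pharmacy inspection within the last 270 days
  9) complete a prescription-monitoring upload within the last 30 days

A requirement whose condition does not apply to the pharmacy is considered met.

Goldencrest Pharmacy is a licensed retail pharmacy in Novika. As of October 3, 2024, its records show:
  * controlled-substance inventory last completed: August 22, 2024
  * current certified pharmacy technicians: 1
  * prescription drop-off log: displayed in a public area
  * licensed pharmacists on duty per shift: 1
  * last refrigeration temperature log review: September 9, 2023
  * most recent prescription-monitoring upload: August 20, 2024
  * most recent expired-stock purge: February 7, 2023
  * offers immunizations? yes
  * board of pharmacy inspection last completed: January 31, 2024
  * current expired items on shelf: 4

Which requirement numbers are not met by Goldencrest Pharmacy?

1, 5, 6, 7, 9

1. certified pharmacy technicians 1 < 2 → not met
2. prescription drop-off log present → met
3. controlled-substance inventory 42 days ago vs limit 45 → met
4. expired items on shelf 4 ≤ 5 → met
5. condition 'offers immunizations' holds; refrigeration temperature log review 390 days ago vs limit 365 → not met
6. expired-stock purge 604 days ago vs limit 540 → not met
7. licensed pharmacists on duty per shift 1 < 3 → not met
8. board of pharmacy inspection 246 days ago vs limit 270 → met
9. prescription-monitoring upload 44 days ago vs limit 30 → not met
Not met: 1, 5, 6, 7, 9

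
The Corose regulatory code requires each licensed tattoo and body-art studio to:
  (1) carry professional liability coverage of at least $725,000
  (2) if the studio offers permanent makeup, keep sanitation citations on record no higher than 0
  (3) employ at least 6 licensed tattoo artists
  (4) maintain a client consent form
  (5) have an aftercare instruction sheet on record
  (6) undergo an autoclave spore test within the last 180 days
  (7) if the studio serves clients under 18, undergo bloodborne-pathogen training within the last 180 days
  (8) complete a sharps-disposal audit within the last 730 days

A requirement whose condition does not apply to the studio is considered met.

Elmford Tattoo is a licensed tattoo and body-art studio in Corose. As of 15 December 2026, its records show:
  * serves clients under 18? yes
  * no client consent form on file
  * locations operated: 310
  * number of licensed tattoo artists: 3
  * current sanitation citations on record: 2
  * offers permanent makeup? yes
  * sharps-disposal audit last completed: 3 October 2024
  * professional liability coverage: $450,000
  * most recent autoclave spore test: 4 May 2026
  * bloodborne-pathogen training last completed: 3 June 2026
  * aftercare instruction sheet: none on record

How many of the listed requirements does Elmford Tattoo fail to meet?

1. professional liability coverage $450,000 < $725,000 → not met
2. condition 'offers permanent makeup' holds; sanitation citations on record 2 > 0 → not met
3. licensed tattoo artists 3 < 6 → not met
4. client consent form absent → not met
5. aftercare instruction sheet absent → not met
6. autoclave spore test 225 days ago vs limit 180 → not met
7. condition 'serves clients under 18' holds; bloodborne-pathogen training 195 days ago vs limit 180 → not met
8. sharps-disposal audit 803 days ago vs limit 730 → not met
Not met: 8 of 8

8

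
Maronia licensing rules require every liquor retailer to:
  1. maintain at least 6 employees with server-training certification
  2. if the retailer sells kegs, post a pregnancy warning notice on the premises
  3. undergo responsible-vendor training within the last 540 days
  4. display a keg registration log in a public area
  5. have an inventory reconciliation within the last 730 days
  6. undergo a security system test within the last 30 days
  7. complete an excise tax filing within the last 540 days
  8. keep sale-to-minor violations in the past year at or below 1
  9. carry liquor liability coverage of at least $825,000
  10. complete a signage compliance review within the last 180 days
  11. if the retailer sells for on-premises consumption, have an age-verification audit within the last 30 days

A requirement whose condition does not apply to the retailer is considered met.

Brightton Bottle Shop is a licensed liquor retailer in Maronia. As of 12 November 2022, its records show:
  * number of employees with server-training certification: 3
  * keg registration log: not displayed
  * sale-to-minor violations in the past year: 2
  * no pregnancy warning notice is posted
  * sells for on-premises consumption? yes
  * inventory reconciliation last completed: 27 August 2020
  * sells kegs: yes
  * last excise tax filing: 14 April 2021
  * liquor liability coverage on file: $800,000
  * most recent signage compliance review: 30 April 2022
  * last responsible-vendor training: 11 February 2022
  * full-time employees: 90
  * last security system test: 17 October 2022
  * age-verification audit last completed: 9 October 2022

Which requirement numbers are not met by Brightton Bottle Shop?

1. employees with server-training certification 3 < 6 → not met
2. condition 'sells kegs' holds; pregnancy warning notice absent → not met
3. responsible-vendor training 274 days ago vs limit 540 → met
4. keg registration log absent → not met
5. inventory reconciliation 807 days ago vs limit 730 → not met
6. security system test 26 days ago vs limit 30 → met
7. excise tax filing 577 days ago vs limit 540 → not met
8. sale-to-minor violations in the past year 2 > 1 → not met
9. liquor liability coverage $800,000 < $825,000 → not met
10. signage compliance review 196 days ago vs limit 180 → not met
11. condition 'sells for on-premises consumption' holds; age-verification audit 34 days ago vs limit 30 → not met
Not met: 1, 2, 4, 5, 7, 8, 9, 10, 11

1, 2, 4, 5, 7, 8, 9, 10, 11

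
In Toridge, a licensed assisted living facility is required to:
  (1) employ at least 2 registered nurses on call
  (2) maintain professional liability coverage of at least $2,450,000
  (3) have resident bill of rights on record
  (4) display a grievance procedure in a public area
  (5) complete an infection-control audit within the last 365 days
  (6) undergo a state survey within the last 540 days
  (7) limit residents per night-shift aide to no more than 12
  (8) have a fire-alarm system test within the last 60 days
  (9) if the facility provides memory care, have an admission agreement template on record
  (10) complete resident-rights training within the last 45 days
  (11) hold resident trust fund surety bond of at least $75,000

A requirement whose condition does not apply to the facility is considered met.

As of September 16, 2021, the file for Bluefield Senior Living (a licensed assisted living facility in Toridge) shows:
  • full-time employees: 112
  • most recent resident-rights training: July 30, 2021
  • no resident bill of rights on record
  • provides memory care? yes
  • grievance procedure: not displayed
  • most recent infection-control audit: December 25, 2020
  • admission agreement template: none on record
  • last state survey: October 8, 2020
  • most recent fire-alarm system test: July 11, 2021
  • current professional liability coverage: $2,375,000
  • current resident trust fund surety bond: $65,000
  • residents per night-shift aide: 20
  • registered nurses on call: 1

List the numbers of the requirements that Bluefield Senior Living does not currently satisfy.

1, 2, 3, 4, 7, 8, 9, 10, 11

1. registered nurses on call 1 < 2 → not met
2. professional liability coverage $2,375,000 < $2,450,000 → not met
3. resident bill of rights absent → not met
4. grievance procedure absent → not met
5. infection-control audit 265 days ago vs limit 365 → met
6. state survey 343 days ago vs limit 540 → met
7. residents per night-shift aide 20 > 12 → not met
8. fire-alarm system test 67 days ago vs limit 60 → not met
9. condition 'provides memory care' holds; admission agreement template absent → not met
10. resident-rights training 48 days ago vs limit 45 → not met
11. resident trust fund surety bond $65,000 < $75,000 → not met
Not met: 1, 2, 3, 4, 7, 8, 9, 10, 11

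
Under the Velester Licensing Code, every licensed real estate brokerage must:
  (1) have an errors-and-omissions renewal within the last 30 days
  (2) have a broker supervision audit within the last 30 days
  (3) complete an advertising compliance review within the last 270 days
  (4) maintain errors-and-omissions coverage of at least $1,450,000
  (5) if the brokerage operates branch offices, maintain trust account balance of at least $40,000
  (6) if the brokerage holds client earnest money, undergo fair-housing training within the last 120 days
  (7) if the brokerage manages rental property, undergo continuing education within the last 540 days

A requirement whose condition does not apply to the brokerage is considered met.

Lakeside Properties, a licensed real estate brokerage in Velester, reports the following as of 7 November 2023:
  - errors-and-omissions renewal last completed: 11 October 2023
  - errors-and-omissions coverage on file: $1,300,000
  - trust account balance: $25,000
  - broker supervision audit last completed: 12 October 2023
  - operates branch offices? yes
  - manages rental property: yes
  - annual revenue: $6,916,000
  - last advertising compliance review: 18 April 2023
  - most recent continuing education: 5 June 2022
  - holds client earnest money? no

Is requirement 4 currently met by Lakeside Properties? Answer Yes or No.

No

4. errors-and-omissions coverage $1,300,000 < $1,450,000 → not met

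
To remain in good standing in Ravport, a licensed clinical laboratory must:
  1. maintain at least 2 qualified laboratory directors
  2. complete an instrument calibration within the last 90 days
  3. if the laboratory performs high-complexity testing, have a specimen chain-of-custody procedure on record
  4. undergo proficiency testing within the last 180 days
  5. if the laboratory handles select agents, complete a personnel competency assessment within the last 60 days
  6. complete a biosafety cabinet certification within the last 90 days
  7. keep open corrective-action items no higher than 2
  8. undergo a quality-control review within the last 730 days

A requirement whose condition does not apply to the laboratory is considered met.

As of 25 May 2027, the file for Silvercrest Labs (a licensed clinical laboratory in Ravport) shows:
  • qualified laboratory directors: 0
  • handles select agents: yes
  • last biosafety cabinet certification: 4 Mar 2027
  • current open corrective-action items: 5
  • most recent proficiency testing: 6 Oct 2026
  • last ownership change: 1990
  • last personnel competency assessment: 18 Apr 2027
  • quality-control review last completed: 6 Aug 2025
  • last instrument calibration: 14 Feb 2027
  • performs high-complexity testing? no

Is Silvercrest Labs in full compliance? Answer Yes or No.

No

1. qualified laboratory directors 0 < 2 → not met
2. instrument calibration 100 days ago vs limit 90 → not met
3. condition 'performs high-complexity testing' does not hold → requirement n/a → met
4. proficiency testing 231 days ago vs limit 180 → not met
5. condition 'handles select agents' holds; personnel competency assessment 37 days ago vs limit 60 → met
6. biosafety cabinet certification 82 days ago vs limit 90 → met
7. open corrective-action items 5 > 2 → not met
8. quality-control review 657 days ago vs limit 730 → met
Not met: 1, 2, 4, 7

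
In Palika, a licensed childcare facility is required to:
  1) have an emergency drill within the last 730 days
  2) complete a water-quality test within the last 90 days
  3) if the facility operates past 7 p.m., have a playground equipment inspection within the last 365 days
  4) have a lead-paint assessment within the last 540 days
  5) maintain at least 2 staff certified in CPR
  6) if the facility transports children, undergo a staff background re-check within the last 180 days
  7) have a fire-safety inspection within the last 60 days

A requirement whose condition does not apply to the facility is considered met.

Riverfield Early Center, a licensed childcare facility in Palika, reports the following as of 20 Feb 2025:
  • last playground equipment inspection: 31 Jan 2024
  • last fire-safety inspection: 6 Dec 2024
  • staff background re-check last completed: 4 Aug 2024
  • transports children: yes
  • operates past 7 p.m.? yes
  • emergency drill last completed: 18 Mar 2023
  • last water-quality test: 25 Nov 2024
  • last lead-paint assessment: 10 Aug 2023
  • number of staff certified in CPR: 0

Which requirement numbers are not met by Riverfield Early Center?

1. emergency drill 705 days ago vs limit 730 → met
2. water-quality test 87 days ago vs limit 90 → met
3. condition 'operates past 7 p.m.' holds; playground equipment inspection 386 days ago vs limit 365 → not met
4. lead-paint assessment 560 days ago vs limit 540 → not met
5. staff certified in CPR 0 < 2 → not met
6. condition 'transports children' holds; staff background re-check 200 days ago vs limit 180 → not met
7. fire-safety inspection 76 days ago vs limit 60 → not met
Not met: 3, 4, 5, 6, 7

3, 4, 5, 6, 7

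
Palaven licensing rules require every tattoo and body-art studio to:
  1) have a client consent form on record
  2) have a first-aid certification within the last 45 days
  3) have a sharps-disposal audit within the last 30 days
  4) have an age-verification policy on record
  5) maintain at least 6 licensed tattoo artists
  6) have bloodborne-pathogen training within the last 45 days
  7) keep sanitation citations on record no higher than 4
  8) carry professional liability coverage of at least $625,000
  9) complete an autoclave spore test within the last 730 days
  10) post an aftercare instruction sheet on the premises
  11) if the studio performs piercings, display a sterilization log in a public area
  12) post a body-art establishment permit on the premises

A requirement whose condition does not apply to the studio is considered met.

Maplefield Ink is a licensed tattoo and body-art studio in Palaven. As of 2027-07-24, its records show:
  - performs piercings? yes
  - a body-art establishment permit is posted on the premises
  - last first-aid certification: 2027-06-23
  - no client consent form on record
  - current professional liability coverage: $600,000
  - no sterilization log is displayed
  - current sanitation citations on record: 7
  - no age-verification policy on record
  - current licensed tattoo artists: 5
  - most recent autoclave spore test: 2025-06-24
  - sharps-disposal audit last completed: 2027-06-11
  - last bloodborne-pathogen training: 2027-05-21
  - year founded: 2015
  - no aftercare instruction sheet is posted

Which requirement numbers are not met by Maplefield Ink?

1. client consent form absent → not met
2. first-aid certification 31 days ago vs limit 45 → met
3. sharps-disposal audit 43 days ago vs limit 30 → not met
4. age-verification policy absent → not met
5. licensed tattoo artists 5 < 6 → not met
6. bloodborne-pathogen training 64 days ago vs limit 45 → not met
7. sanitation citations on record 7 > 4 → not met
8. professional liability coverage $600,000 < $625,000 → not met
9. autoclave spore test 760 days ago vs limit 730 → not met
10. aftercare instruction sheet absent → not met
11. condition 'performs piercings' holds; sterilization log absent → not met
12. body-art establishment permit present → met
Not met: 1, 3, 4, 5, 6, 7, 8, 9, 10, 11

1, 3, 4, 5, 6, 7, 8, 9, 10, 11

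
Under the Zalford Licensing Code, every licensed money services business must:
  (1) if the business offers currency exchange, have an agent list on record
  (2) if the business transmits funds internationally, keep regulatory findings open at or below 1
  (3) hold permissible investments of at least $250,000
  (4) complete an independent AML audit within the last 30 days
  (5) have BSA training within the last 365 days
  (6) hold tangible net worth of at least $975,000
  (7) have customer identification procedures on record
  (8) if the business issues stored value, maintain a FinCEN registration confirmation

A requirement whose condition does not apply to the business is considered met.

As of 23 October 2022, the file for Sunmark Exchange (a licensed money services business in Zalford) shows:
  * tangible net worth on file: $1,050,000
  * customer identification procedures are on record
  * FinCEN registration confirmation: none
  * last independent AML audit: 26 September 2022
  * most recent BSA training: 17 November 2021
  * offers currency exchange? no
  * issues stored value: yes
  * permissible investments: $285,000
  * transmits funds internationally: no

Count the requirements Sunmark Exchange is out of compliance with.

1

1. condition 'offers currency exchange' does not hold → requirement n/a → met
2. condition 'transmits funds internationally' does not hold → requirement n/a → met
3. permissible investments $285,000 ≥ $250,000 → met
4. independent AML audit 27 days ago vs limit 30 → met
5. BSA training 340 days ago vs limit 365 → met
6. tangible net worth $1,050,000 ≥ $975,000 → met
7. customer identification procedures present → met
8. condition 'issues stored value' holds; FinCEN registration confirmation absent → not met
Not met: 1 of 8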